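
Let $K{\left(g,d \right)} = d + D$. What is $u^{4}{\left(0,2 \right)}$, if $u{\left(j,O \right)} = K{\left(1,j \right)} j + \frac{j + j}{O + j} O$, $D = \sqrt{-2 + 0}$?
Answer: $0$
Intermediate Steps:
$D = i \sqrt{2}$ ($D = \sqrt{-2} = i \sqrt{2} \approx 1.4142 i$)
$K{\left(g,d \right)} = d + i \sqrt{2}$
$u{\left(j,O \right)} = j \left(j + i \sqrt{2}\right) + \frac{2 O j}{O + j}$ ($u{\left(j,O \right)} = \left(j + i \sqrt{2}\right) j + \frac{j + j}{O + j} O = j \left(j + i \sqrt{2}\right) + \frac{2 j}{O + j} O = j \left(j + i \sqrt{2}\right) + \frac{2 O j}{O + j}$)
$u^{4}{\left(0,2 \right)} = \left(\frac{0 \left(2 \cdot 2 + 2 \left(0 + i \sqrt{2}\right) + 0 \left(0 + i \sqrt{2}\right)\right)}{2 + 0}\right)^{4} = \left(\frac{0 \left(4 + 2 i \sqrt{2} + 0 i \sqrt{2}\right)}{2}\right)^{4} = \left(0 \cdot \frac{1}{2} \left(4 + 2 i \sqrt{2} + 0\right)\right)^{4} = \left(0 \cdot \frac{1}{2} \left(4 + 2 i \sqrt{2}\right)\right)^{4} = 0^{4} = 0$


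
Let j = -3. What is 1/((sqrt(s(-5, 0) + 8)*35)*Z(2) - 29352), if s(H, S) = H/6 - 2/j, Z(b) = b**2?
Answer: -11007/323019889 - 35*sqrt(282)/1292079556 ≈ -3.4530e-5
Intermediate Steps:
s(H, S) = 2/3 + H/6 (s(H, S) = H/6 - 2/(-3) = H*(1/6) - 2*(-1/3) = H/6 + 2/3 = 2/3 + H/6)
1/((sqrt(s(-5, 0) + 8)*35)*Z(2) - 29352) = 1/((sqrt((2/3 + (1/6)*(-5)) + 8)*35)*2**2 - 29352) = 1/((sqrt((2/3 - 5/6) + 8)*35)*4 - 29352) = 1/((sqrt(-1/6 + 8)*35)*4 - 29352) = 1/((sqrt(47/6)*35)*4 - 29352) = 1/(((sqrt(282)/6)*35)*4 - 29352) = 1/((35*sqrt(282)/6)*4 - 29352) = 1/(70*sqrt(282)/3 - 29352) = 1/(-29352 + 70*sqrt(282)/3)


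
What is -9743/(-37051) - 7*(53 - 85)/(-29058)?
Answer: 137406335/538313979 ≈ 0.25525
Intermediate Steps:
-9743/(-37051) - 7*(53 - 85)/(-29058) = -9743*(-1/37051) - 7*(-32)*(-1/29058) = 9743/37051 + 224*(-1/29058) = 9743/37051 - 112/14529 = 137406335/538313979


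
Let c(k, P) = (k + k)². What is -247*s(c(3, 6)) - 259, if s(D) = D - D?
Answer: -259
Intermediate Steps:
c(k, P) = 4*k² (c(k, P) = (2*k)² = 4*k²)
s(D) = 0
-247*s(c(3, 6)) - 259 = -247*0 - 259 = 0 - 259 = -259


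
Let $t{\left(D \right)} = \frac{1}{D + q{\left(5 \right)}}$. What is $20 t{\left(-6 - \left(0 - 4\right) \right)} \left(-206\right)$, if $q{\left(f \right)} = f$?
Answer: $- \frac{4120}{3} \approx -1373.3$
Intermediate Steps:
$t{\left(D \right)} = \frac{1}{5 + D}$ ($t{\left(D \right)} = \frac{1}{D + 5} = \frac{1}{5 + D}$)
$20 t{\left(-6 - \left(0 - 4\right) \right)} \left(-206\right) = \frac{20}{5 - \left(6 - 4\right)} \left(-206\right) = \frac{20}{5 - 2} \left(-206\right) = \frac{20}{3} \left(-206\right) = - \frac{4120}{3}$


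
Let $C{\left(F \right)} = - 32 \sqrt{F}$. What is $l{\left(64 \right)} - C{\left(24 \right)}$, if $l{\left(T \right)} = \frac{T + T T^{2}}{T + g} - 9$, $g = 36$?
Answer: $\frac{65327}{25} + 64 \sqrt{6} \approx 2769.8$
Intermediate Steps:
$l{\left(T \right)} = -9 + \frac{T + T^{3}}{36 + T}$ ($l{\left(T \right)} = \frac{T + T T^{2}}{T + 36} - 9 = \frac{T + T^{3}}{36 + T} - 9 = -9 + \frac{T + T^{3}}{36 + T}$)
$l{\left(64 \right)} - C{\left(24 \right)} = \frac{-324 + 64^{3} - 512}{36 + 64} - - 32 \sqrt{24} = \frac{-324 + 262144 - 512}{100} - - 32 \cdot 2 \sqrt{6} = \frac{1}{100} \cdot 261308 - - 64 \sqrt{6} = \frac{65327}{25} + 64 \sqrt{6}$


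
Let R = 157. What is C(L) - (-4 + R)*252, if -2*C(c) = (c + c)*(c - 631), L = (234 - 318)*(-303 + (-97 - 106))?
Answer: -1779808548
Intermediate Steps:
L = 42504 (L = -84*(-303 - 203) = -84*(-506) = 42504)
C(c) = -c*(-631 + c) (C(c) = -(c + c)*(c - 631)/2 = -2*c*(-631 + c)/2 = -c*(-631 + c))
C(L) - (-4 + R)*252 = 42504*(631 - 1*42504) - (-4 + 157)*252 = 42504*(631 - 42504) - 153*252 = 42504*(-41873) - 1*38556 = -1779769992 - 38556 = -1779808548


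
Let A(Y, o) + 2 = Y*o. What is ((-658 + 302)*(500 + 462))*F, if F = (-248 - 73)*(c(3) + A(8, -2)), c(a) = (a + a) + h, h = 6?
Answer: -659601072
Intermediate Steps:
c(a) = 6 + 2*a (c(a) = (a + a) + 6 = 2*a + 6 = 6 + 2*a)
A(Y, o) = -2 + Y*o
F = 1926 (F = (-248 - 73)*((6 + 2*3) + (-2 + 8*(-2))) = -321*((6 + 6) + (-2 - 16)) = -321*(12 - 18) = -321*(-6) = 1926)
((-658 + 302)*(500 + 462))*F = ((-658 + 302)*(500 + 462))*1926 = -356*962*1926 = -342472*1926 = -659601072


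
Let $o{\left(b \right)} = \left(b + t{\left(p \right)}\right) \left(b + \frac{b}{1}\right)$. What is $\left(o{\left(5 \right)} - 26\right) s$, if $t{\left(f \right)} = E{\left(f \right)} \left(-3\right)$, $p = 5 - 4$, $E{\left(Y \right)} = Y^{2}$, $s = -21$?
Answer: $126$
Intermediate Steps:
$p = 1$ ($p = 5 - 4 = 1$)
$t{\left(f \right)} = - 3 f^{2}$ ($t{\left(f \right)} = f^{2} \left(-3\right) = - 3 f^{2}$)
$o{\left(b \right)} = 2 b \left(-3 + b\right)$ ($o{\left(b \right)} = \left(b - 3 \cdot 1^{2}\right) \left(b + \frac{b}{1}\right) = \left(b - 3\right) \left(b + b 1\right) = \left(b - 3\right) \left(b + b\right) = \left(-3 + b\right) 2 b = 2 b \left(-3 + b\right)$)
$\left(o{\left(5 \right)} - 26\right) s = \left(2 \cdot 5 \left(-3 + 5\right) - 26\right) \left(-21\right) = \left(2 \cdot 5 \cdot 2 - 26\right) \left(-21\right) = \left(20 - 26\right) \left(-21\right) = \left(-6\right) \left(-21\right) = 126$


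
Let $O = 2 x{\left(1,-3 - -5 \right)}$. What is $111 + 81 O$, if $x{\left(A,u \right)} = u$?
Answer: $435$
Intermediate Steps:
$O = 4$ ($O = 2 \left(-3 - -5\right) = 2 \left(-3 + 5\right) = 2 \cdot 2 = 4$)
$111 + 81 O = 111 + 81 \cdot 4 = 111 + 324 = 435$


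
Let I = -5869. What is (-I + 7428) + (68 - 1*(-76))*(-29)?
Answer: 9121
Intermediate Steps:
(-I + 7428) + (68 - 1*(-76))*(-29) = (-1*(-5869) + 7428) + (68 - 1*(-76))*(-29) = (5869 + 7428) + (68 + 76)*(-29) = 13297 + 144*(-29) = 13297 - 4176 = 9121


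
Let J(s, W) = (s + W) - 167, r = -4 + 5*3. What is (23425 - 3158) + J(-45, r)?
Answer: 20066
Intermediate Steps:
r = 11 (r = -4 + 15 = 11)
J(s, W) = -167 + W + s (J(s, W) = (W + s) - 167 = -167 + W + s)
(23425 - 3158) + J(-45, r) = (23425 - 3158) + (-167 + 11 - 45) = 20267 - 201 = 20066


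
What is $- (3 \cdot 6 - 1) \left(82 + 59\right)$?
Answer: $-2397$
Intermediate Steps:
$- (3 \cdot 6 - 1) \left(82 + 59\right) = - (18 - 1) 141 = \left(-1\right) 17 \cdot 141 = \left(-17\right) 141 = -2397$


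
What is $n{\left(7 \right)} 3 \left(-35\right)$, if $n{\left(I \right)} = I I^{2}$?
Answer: $-36015$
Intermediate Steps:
$n{\left(I \right)} = I^{3}$
$n{\left(7 \right)} 3 \left(-35\right) = 7^{3} \cdot 3 \left(-35\right) = 343 \cdot 3 \left(-35\right) = 1029 \left(-35\right) = -36015$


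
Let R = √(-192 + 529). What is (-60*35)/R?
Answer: -2100*√337/337 ≈ -114.39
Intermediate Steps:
R = √337 ≈ 18.358
(-60*35)/R = (-60*35)/(√337) = -2100*√337/337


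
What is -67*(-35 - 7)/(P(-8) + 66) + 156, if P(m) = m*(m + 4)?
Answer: 1293/7 ≈ 184.71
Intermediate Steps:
P(m) = m*(4 + m)
-67*(-35 - 7)/(P(-8) + 66) + 156 = -67*(-35 - 7)/(-8*(4 - 8) + 66) + 156 = -(-2814)/(-8*(-4) + 66) + 156 = -(-2814)/(32 + 66) + 156 = -(-2814)/98 + 156 = -67*(-3/7) + 156 = 201/7 + 156 = 1293/7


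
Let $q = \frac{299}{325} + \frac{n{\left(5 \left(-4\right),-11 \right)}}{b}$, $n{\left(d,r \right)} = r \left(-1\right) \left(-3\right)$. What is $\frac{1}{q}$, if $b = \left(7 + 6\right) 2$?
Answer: $- \frac{650}{227} \approx -2.8634$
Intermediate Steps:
$n{\left(d,r \right)} = 3 r$ ($n{\left(d,r \right)} = - r \left(-3\right) = 3 r$)
$b = 26$ ($b = 13 \cdot 2 = 26$)
$q = - \frac{227}{650}$ ($q = \frac{299}{325} + \frac{3 \left(-11\right)}{26} = 299 \cdot \frac{1}{325} - \frac{33}{26} = \frac{23}{25} - \frac{33}{26} = - \frac{227}{650} \approx -0.34923$)
$\frac{1}{q} = \frac{1}{- \frac{227}{650}} = - \frac{650}{227}$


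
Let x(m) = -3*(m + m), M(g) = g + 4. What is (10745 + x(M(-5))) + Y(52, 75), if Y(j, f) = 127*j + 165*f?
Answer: 29730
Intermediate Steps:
M(g) = 4 + g
x(m) = -6*m
(10745 + x(M(-5))) + Y(52, 75) = (10745 - 6*(4 - 5)) + (127*52 + 165*75) = (10745 - 6*(-1)) + (6604 + 12375) = (10745 + 6) + 18979 = 10751 + 18979 = 29730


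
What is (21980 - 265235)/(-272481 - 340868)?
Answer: 243255/613349 ≈ 0.39660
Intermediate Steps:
(21980 - 265235)/(-272481 - 340868) = -243255/(-613349) = -243255*(-1/613349) = 243255/613349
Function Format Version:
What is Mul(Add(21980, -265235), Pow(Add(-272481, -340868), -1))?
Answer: Rational(243255, 613349) ≈ 0.39660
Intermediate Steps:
Mul(Add(21980, -265235), Pow(Add(-272481, -340868), -1)) = Mul(-243255, Pow(-613349, -1)) = Mul(-243255, Rational(-1, 613349)) = Rational(243255, 613349)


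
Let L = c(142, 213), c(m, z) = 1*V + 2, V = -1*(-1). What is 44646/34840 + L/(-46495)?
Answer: 41514225/32397716 ≈ 1.2814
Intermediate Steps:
V = 1
c(m, z) = 3 (c(m, z) = 1*1 + 2 = 1 + 2 = 3)
L = 3
44646/34840 + L/(-46495) = 44646/34840 + 3/(-46495) = 44646*(1/34840) + 3*(-1/46495) = 22323/17420 - 3/46495 = 41514225/32397716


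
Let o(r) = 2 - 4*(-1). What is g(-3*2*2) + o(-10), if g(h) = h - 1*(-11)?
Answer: 5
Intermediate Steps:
o(r) = 6 (o(r) = 2 + 4 = 6)
g(h) = 11 + h (g(h) = h + 11 = 11 + h)
g(-3*2*2) + o(-10) = (11 - 3*2*2) + 6 = (11 - 6*2) + 6 = (11 - 12) + 6 = -1 + 6 = 5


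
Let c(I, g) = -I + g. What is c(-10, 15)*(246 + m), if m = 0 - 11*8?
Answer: 3950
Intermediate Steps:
c(I, g) = g - I
m = -88 (m = 0 - 88 = -88)
c(-10, 15)*(246 + m) = (15 - 1*(-10))*(246 - 88) = (15 + 10)*158 = 25*158 = 3950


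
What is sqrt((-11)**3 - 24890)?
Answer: I*sqrt(26221) ≈ 161.93*I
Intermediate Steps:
sqrt((-11)**3 - 24890) = sqrt(-1331 - 24890) = sqrt(-26221) = I*sqrt(26221)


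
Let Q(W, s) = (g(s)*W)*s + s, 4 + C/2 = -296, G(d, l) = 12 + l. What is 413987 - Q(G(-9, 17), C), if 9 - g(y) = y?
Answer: 11011187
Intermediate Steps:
g(y) = 9 - y
C = -600 (C = -8 + 2*(-296) = -8 - 592 = -600)
Q(W, s) = s + W*s*(9 - s) (Q(W, s) = ((9 - s)*W)*s + s = (W*(9 - s))*s + s = W*s*(9 - s) + s = s + W*s*(9 - s))
413987 - Q(G(-9, 17), C) = 413987 - (-1)*(-600)*(-1 + (12 + 17)*(-9 - 600)) = 413987 - (-1)*(-600)*(-1 + 29*(-609)) = 413987 - (-1)*(-600)*(-1 - 17661) = 413987 - (-1)*(-600)*(-17662) = 413987 - 1*(-10597200) = 413987 + 10597200 = 11011187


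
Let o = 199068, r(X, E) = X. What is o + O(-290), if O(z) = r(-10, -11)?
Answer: 199058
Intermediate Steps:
O(z) = -10
o + O(-290) = 199068 - 10 = 199058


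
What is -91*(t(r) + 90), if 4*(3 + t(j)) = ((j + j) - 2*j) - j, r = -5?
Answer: -32123/4 ≈ -8030.8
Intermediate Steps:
t(j) = -3 - j/4 (t(j) = -3 + (((j + j) - 2*j) - j)/4 = -3 + ((2*j - 2*j) - j)/4 = -3 + (0 - j)/4 = -3 + (-j)/4 = -3 - j/4)
-91*(t(r) + 90) = -91*((-3 - ¼*(-5)) + 90) = -91*((-3 + 5/4) + 90) = -91*(-7/4 + 90) = -91*353/4 = -32123/4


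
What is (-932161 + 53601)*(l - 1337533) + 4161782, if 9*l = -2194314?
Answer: 4167933632066/3 ≈ 1.3893e+12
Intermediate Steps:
l = -731438/3 (l = (⅑)*(-2194314) = -731438/3 ≈ -2.4381e+5)
(-932161 + 53601)*(l - 1337533) + 4161782 = (-932161 + 53601)*(-731438/3 - 1337533) + 4161782 = -878560*(-4744037/3) + 4161782 = 4167921146720/3 + 4161782 = 4167933632066/3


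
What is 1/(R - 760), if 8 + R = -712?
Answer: -1/1480 ≈ -0.00067568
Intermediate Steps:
R = -720 (R = -8 - 712 = -720)
1/(R - 760) = 1/(-720 - 760) = 1/(-1480) = -1/1480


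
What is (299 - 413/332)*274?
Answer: 13543135/166 ≈ 81585.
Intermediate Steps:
(299 - 413/332)*274 = (98855/332)*274 = 13543135/166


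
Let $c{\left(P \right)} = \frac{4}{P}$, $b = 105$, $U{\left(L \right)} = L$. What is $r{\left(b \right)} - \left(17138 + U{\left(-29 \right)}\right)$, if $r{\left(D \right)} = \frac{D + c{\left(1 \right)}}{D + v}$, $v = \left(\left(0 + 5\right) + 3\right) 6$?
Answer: $- \frac{2617568}{153} \approx -17108.0$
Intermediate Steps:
$v = 48$ ($v = \left(5 + 3\right) 6 = 8 \cdot 6 = 48$)
$r{\left(D \right)} = \frac{4 + D}{48 + D}$ ($r{\left(D \right)} = \frac{D + \frac{4}{1}}{D + 48} = \frac{D + 4 \cdot 1}{48 + D} = \frac{D + 4}{48 + D} = \frac{4 + D}{48 + D}$)
$r{\left(b \right)} - \left(17138 + U{\left(-29 \right)}\right) = \frac{4 + 105}{48 + 105} - \left(17138 - 29\right) = \frac{1}{153} \cdot 109 - 17109 = \frac{109}{153} - 17109 = - \frac{2617568}{153}$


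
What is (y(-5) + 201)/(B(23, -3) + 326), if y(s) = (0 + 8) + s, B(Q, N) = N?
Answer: 12/19 ≈ 0.63158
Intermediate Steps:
y(s) = 8 + s
(y(-5) + 201)/(B(23, -3) + 326) = ((8 - 5) + 201)/(-3 + 326) = (3 + 201)/323 = 204*(1/323) = 12/19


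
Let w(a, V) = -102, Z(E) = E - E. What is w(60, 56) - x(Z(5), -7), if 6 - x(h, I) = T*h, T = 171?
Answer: -108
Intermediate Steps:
Z(E) = 0
x(h, I) = 6 - 171*h
w(60, 56) - x(Z(5), -7) = -102 - (6 - 171*0) = -102 - (6 + 0) = -102 - 1*6 = -102 - 6 = -108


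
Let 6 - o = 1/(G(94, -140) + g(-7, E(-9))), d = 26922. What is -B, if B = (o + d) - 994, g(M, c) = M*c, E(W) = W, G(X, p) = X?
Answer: -4071637/157 ≈ -25934.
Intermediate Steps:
o = 941/157 (o = 6 - 1/(94 - 7*(-9)) = 6 - 1/(94 + 63) = 6 - 1/157 = 941/157 ≈ 5.9936)
B = 4071637/157 (B = (941/157 + 26922) - 994 = 4227695/157 - 994 = 4071637/157 ≈ 25934.)
-B = -1*4071637/157 = -4071637/157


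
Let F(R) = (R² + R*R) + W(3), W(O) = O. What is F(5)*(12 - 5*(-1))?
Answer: 901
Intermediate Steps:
F(R) = 3 + 2*R² (F(R) = (R² + R*R) + 3 = (R² + R²) + 3 = 2*R² + 3 = 3 + 2*R²)
F(5)*(12 - 5*(-1)) = (3 + 2*5²)*(12 - 5*(-1)) = (3 + 2*25)*(12 + 5) = (3 + 50)*17 = 53*17 = 901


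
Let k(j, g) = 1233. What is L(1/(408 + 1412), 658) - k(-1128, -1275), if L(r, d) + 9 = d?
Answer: -584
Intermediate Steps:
L(r, d) = -9 + d
L(1/(408 + 1412), 658) - k(-1128, -1275) = (-9 + 658) - 1*1233 = 649 - 1233 = -584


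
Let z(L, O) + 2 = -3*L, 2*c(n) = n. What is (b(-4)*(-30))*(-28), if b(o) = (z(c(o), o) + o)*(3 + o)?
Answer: 0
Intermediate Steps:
c(n) = n/2
z(L, O) = -2 - 3*L
b(o) = (-2 - o/2)*(3 + o) (b(o) = ((-2 - 3*o/2) + o)*(3 + o) = (-2 - o/2)*(3 + o))
(b(-4)*(-30))*(-28) = ((-6 - 7/2*(-4) - ½*(-4)²)*(-30))*(-28) = ((-6 + 14 - ½*16)*(-30))*(-28) = ((-6 + 14 - 8)*(-30))*(-28) = (0*(-30))*(-28) = 0*(-28) = 0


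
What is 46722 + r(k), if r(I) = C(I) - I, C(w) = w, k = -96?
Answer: 46722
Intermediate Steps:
r(I) = 0 (r(I) = I - I = 0)
46722 + r(k) = 46722 + 0 = 46722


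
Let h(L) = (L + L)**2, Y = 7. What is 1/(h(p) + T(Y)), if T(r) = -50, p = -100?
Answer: 1/39950 ≈ 2.5031e-5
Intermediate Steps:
h(L) = 4*L**2 (h(L) = (2*L)**2 = 4*L**2)
1/(h(p) + T(Y)) = 1/(4*(-100)**2 - 50) = 1/(4*10000 - 50) = 1/(40000 - 50) = 1/39950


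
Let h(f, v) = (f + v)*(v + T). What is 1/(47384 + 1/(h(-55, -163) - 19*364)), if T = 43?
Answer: 19244/911857697 ≈ 2.1104e-5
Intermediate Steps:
h(f, v) = (43 + v)*(f + v) (h(f, v) = (f + v)*(v + 43) = (f + v)*(43 + v) = (43 + v)*(f + v))
1/(47384 + 1/(h(-55, -163) - 19*364)) = 1/(47384 + 1/(((-163)² + 43*(-55) + 43*(-163) - 55*(-163)) - 19*364)) = 1/(47384 + 1/((26569 - 2365 - 7009 + 8965) - 6916)) = 1/(47384 + 1/(26160 - 6916)) = 1/(47384 + 1/19244) = 1/(911857697/19244) = 19244/911857697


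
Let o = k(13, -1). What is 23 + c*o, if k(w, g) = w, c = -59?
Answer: -744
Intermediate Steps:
o = 13
23 + c*o = 23 - 59*13 = 23 - 767 = -744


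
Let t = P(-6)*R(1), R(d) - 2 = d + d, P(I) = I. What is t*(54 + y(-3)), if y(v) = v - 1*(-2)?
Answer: -1272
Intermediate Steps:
R(d) = 2 + 2*d (R(d) = 2 + (d + d) = 2 + 2*d)
t = -24 (t = -6*(2 + 2*1) = -6*(2 + 2) = -6*4 = -24)
y(v) = 2 + v (y(v) = v + 2 = 2 + v)
t*(54 + y(-3)) = -24*(54 + (2 - 3)) = -24*(54 - 1) = -24*53 = -1272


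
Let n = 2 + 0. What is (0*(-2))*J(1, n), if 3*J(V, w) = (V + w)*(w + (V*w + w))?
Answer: 0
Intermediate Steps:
n = 2
J(V, w) = (V + w)*(2*w + V*w)/3 (J(V, w) = ((V + w)*(w + (V*w + w)))/3 = ((V + w)*(w + (w + V*w)))/3 = ((V + w)*(2*w + V*w))/3 = (V + w)*(2*w + V*w)/3)
(0*(-2))*J(1, n) = (0*(-2))*((1/3)*2*(1**2 + 2*1 + 2*2 + 1*2)) = 0*((1/3)*2*(1 + 2 + 4 + 2)) = 0*((1/3)*2*9) = 0*6 = 0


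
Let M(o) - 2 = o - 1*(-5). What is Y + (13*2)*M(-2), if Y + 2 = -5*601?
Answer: -2877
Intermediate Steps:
M(o) = 7 + o (M(o) = 2 + (o - 1*(-5)) = 2 + (o + 5) = 2 + (5 + o) = 7 + o)
Y = -3007 (Y = -2 - 5*601 = -2 - 3005 = -3007)
Y + (13*2)*M(-2) = -3007 + (13*2)*(7 - 2) = -3007 + 26*5 = -3007 + 130 = -2877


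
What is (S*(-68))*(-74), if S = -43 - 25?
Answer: -342176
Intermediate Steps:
S = -68
(S*(-68))*(-74) = -68*(-68)*(-74) = 4624*(-74) = -342176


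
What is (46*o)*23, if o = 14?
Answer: 14812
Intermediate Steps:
(46*o)*23 = (46*14)*23 = 644*23 = 14812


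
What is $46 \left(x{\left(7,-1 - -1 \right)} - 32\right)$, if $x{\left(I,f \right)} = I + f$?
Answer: $-1150$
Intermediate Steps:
$46 \left(x{\left(7,-1 - -1 \right)} - 32\right) = 46 \left(\left(7 - 0\right) - 32\right) = 46 \left(\left(7 + \left(-1 + 1\right)\right) - 32\right) = 46 \left(\left(7 + 0\right) - 32\right) = 46 \left(7 - 32\right) = 46 \left(-25\right) = -1150$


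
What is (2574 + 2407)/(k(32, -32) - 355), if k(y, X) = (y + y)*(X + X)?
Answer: -4981/4451 ≈ -1.1191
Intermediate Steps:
k(y, X) = 4*X*y (k(y, X) = (2*y)*(2*X) = 4*X*y)
(2574 + 2407)/(k(32, -32) - 355) = (2574 + 2407)/(4*(-32)*32 - 355) = 4981/(-4096 - 355) = 4981/(-4451) = 4981*(-1/4451) = -4981/4451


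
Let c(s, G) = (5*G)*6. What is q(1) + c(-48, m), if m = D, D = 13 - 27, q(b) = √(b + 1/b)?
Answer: -420 + √2 ≈ -418.59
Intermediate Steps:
D = -14
m = -14
c(s, G) = 30*G
q(1) + c(-48, m) = √(1 + 1/1) + 30*(-14) = √(1 + 1) - 420 = √2 - 420 = -420 + √2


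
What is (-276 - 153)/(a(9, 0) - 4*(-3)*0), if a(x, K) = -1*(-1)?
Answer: -429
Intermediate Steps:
a(x, K) = 1
(-276 - 153)/(a(9, 0) - 4*(-3)*0) = (-276 - 153)/(1 - 4*(-3)*0) = -429/(1 + 12*0) = -429/(1 + 0) = -429/1 = -429*1 = -429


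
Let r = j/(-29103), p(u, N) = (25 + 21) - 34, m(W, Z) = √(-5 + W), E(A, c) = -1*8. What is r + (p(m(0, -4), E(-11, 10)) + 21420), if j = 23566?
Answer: 623711930/29103 ≈ 21431.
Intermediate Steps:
E(A, c) = -8
p(u, N) = 12 (p(u, N) = 46 - 34 = 12)
r = -23566/29103 (r = 23566/(-29103) = 23566*(-1/29103) = -23566/29103 ≈ -0.80974)
r + (p(m(0, -4), E(-11, 10)) + 21420) = -23566/29103 + (12 + 21420) = -23566/29103 + 21432 = 623711930/29103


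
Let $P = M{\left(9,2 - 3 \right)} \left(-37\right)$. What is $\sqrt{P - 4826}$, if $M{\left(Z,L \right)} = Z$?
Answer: $i \sqrt{5159} \approx 71.826 i$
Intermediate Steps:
$P = -333$ ($P = 9 \left(-37\right) = -333$)
$\sqrt{P - 4826} = \sqrt{-333 - 4826} = \sqrt{-5159} = i \sqrt{5159}$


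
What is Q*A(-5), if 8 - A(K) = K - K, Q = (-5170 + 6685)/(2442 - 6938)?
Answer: -1515/562 ≈ -2.6957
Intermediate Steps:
Q = -1515/4496 (Q = 1515/(-4496) = 1515*(-1/4496) = -1515/4496 ≈ -0.33697)
A(K) = 8 (A(K) = 8 - (K - K) = 8 - 1*0 = 8 + 0 = 8)
Q*A(-5) = -1515/4496*8 = -1515/562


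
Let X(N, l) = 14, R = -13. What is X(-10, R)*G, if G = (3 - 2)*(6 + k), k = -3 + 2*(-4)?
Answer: -70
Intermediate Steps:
k = -11 (k = -3 - 8 = -11)
G = -5 (G = (3 - 2)*(6 - 11) = 1*(-5) = -5)
X(-10, R)*G = 14*(-5) = -70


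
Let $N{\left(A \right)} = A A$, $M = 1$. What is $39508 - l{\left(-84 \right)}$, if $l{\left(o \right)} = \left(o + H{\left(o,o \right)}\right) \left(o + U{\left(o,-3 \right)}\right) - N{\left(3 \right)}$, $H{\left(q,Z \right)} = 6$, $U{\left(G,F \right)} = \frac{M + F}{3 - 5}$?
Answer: $33043$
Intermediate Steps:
$U{\left(G,F \right)} = - \frac{1}{2} - \frac{F}{2}$ ($U{\left(G,F \right)} = \frac{1 + F}{3 - 5} = \frac{1 + F}{-2} = \left(1 + F\right) \left(- \frac{1}{2}\right) = - \frac{1}{2} - \frac{F}{2}$)
$N{\left(A \right)} = A^{2}$
$l{\left(o \right)} = -9 + \left(1 + o\right) \left(6 + o\right)$ ($l{\left(o \right)} = \left(o + 6\right) \left(o - -1\right) - 3^{2} = \left(6 + o\right) \left(o + \left(- \frac{1}{2} + \frac{3}{2}\right)\right) - 9 = \left(6 + o\right) \left(o + 1\right) - 9 = \left(6 + o\right) \left(1 + o\right) - 9 = \left(1 + o\right) \left(6 + o\right) - 9 = -9 + \left(1 + o\right) \left(6 + o\right)$)
$39508 - l{\left(-84 \right)} = 39508 - \left(-3 + \left(-84\right)^{2} + 7 \left(-84\right)\right) = 39508 - \left(-3 + 7056 - 588\right) = 39508 - 6465 = 33043$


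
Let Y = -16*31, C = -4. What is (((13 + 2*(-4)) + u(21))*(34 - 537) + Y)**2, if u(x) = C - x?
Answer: 91470096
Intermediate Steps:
u(x) = -4 - x
Y = -496
(((13 + 2*(-4)) + u(21))*(34 - 537) + Y)**2 = (((13 + 2*(-4)) + (-4 - 1*21))*(34 - 537) - 496)**2 = (((13 - 8) + (-4 - 21))*(-503) - 496)**2 = ((5 - 25)*(-503) - 496)**2 = (-20*(-503) - 496)**2 = (10060 - 496)**2 = 9564**2 = 91470096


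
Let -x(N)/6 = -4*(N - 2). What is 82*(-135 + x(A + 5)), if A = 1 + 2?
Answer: 738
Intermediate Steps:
A = 3
x(N) = -48 + 24*N (x(N) = -(-24)*(N - 2) = -(-24)*(-2 + N) = -6*(8 - 4*N) = -48 + 24*N)
82*(-135 + x(A + 5)) = 82*(-135 + (-48 + 24*(3 + 5))) = 82*(-135 + (-48 + 24*8)) = 82*(-135 + (-48 + 192)) = 82*(-135 + 144) = 82*9 = 738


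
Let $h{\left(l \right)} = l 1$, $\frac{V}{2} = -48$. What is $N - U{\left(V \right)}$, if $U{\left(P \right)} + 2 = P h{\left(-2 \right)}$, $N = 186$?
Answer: $-4$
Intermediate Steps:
$V = -96$ ($V = 2 \left(-48\right) = -96$)
$h{\left(l \right)} = l$
$U{\left(P \right)} = -2 - 2 P$ ($U{\left(P \right)} = -2 + P \left(-2\right) = -2 - 2 P$)
$N - U{\left(V \right)} = 186 - \left(-2 - -192\right) = 186 - \left(-2 + 192\right) = 186 - 190 = -4$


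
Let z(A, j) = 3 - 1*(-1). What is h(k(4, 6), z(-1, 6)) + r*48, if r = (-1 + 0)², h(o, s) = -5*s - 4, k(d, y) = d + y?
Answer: 24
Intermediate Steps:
z(A, j) = 4 (z(A, j) = 3 + 1 = 4)
h(o, s) = -4 - 5*s
r = 1 (r = (-1)² = 1)
h(k(4, 6), z(-1, 6)) + r*48 = (-4 - 5*4) + 1*48 = (-4 - 20) + 48 = -24 + 48 = 24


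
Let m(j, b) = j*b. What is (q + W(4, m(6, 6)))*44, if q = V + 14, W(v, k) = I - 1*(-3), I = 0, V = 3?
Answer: 880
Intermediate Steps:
m(j, b) = b*j
W(v, k) = 3 (W(v, k) = 0 - 1*(-3) = 0 + 3 = 3)
q = 17 (q = 3 + 14 = 17)
(q + W(4, m(6, 6)))*44 = (17 + 3)*44 = 20*44 = 880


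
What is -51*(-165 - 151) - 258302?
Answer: -242186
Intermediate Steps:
-51*(-165 - 151) - 258302 = -51*(-316) - 258302 = 16116 - 258302 = -242186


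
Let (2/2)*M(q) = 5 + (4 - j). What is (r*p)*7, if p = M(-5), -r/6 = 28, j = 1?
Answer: -9408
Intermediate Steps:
r = -168 (r = -6*28 = -168)
M(q) = 8 (M(q) = 5 + (4 - 1*1) = 5 + (4 - 1) = 5 + 3 = 8)
p = 8
(r*p)*7 = -168*8*7 = -1344*7 = -9408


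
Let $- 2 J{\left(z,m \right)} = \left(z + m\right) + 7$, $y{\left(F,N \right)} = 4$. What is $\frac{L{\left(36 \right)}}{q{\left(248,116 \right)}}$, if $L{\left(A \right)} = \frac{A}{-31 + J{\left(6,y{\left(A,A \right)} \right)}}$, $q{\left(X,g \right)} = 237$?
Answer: $- \frac{24}{6241} \approx -0.0038455$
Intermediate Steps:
$J{\left(z,m \right)} = - \frac{7}{2} - \frac{m}{2} - \frac{z}{2}$ ($J{\left(z,m \right)} = - \frac{\left(z + m\right) + 7}{2} = - \frac{\left(m + z\right) + 7}{2} = - \frac{7 + m + z}{2} = - \frac{7}{2} - \frac{m}{2} - \frac{z}{2}$)
$L{\left(A \right)} = - \frac{2 A}{79}$ ($L{\left(A \right)} = \frac{A}{-31 - \frac{17}{2}} = \frac{A}{- \frac{79}{2}} = A \left(- \frac{2}{79}\right) = - \frac{2 A}{79}$)
$\frac{L{\left(36 \right)}}{q{\left(248,116 \right)}} = \frac{\left(- \frac{2}{79}\right) 36}{237} = \left(- \frac{72}{79}\right) \frac{1}{237} = - \frac{24}{6241}$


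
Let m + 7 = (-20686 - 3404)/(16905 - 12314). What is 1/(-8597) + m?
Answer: -483388110/39468827 ≈ -12.247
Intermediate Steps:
m = -56227/4591 (m = -7 + (-20686 - 3404)/(16905 - 12314) = -7 - 24090/4591 = -56227/4591 ≈ -12.247)
1/(-8597) + m = 1/(-8597) - 56227/4591 = -1/8597 - 56227/4591 = -483388110/39468827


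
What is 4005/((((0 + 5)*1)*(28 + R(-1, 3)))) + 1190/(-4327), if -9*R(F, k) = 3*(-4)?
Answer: 10293061/380776 ≈ 27.032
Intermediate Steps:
R(F, k) = 4/3 (R(F, k) = -(-4)/3 = -⅑*(-12) = 4/3)
4005/((((0 + 5)*1)*(28 + R(-1, 3)))) + 1190/(-4327) = 4005/((((0 + 5)*1)*(28 + 4/3))) + 1190/(-4327) = 4005/(((5*1)*(88/3))) + 1190*(-1/4327) = 4005/((5*(88/3))) - 1190/4327 = 4005/(440/3) - 1190/4327 = 4005*(3/440) - 1190/4327 = 2403/88 - 1190/4327 = 10293061/380776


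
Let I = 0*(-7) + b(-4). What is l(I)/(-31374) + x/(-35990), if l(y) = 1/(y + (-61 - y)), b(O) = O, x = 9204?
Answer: -2447167/9569070 ≈ -0.25574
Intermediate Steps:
I = -4 (I = 0*(-7) - 4 = 0 - 4 = -4)
l(y) = -1/61 (l(y) = 1/(-61) = -1/61)
l(I)/(-31374) + x/(-35990) = -1/61/(-31374) + 9204/(-35990) = -1/61*(-1/31374) + 9204*(-1/35990) = 1/1913814 - 78/305 = -2447167/9569070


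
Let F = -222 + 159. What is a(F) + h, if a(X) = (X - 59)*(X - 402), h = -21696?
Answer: 35034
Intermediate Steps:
F = -63
a(X) = (-402 + X)*(-59 + X) (a(X) = (-59 + X)*(-402 + X) = (-402 + X)*(-59 + X))
a(F) + h = (23718 + (-63)² - 461*(-63)) - 21696 = (23718 + 3969 + 29043) - 21696 = 56730 - 21696 = 35034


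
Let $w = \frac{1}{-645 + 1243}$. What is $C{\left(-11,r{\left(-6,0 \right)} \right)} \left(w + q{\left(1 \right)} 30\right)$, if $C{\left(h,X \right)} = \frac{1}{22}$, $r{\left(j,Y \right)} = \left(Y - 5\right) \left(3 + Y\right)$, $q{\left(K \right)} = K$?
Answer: $\frac{1631}{1196} \approx 1.3637$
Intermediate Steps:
$r{\left(j,Y \right)} = \left(-5 + Y\right) \left(3 + Y\right)$
$w = \frac{1}{598} \approx 0.0016722$
$C{\left(h,X \right)} = \frac{1}{22}$
$C{\left(-11,r{\left(-6,0 \right)} \right)} \left(w + q{\left(1 \right)} 30\right) = \frac{\frac{1}{598} + 1 \cdot 30}{22} = \frac{\frac{1}{598} + 30}{22} = \frac{1}{22} \cdot \frac{17941}{598} = \frac{1631}{1196}$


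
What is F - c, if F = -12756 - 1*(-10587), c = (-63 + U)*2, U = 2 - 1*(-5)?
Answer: -2057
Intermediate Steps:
U = 7 (U = 2 + 5 = 7)
c = -112 (c = (-63 + 7)*2 = -56*2 = -112)
F = -2169 (F = -12756 + 10587 = -2169)
F - c = -2169 - 1*(-112) = -2169 + 112 = -2057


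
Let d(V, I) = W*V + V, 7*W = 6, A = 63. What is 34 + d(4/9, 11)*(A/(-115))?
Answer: 3858/115 ≈ 33.548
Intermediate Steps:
W = 6/7 (W = (⅐)*6 = 6/7 ≈ 0.85714)
d(V, I) = 13*V/7 (d(V, I) = 6*V/7 + V = 13*V/7)
34 + d(4/9, 11)*(A/(-115)) = 34 + (13*(4/9)/7)*(63/(-115)) = 34 + (13*(4*(⅑))/7)*(63*(-1/115)) = 34 + ((13/7)*(4/9))*(-63/115) = 34 + (52/63)*(-63/115) = 34 - 52/115 = 3858/115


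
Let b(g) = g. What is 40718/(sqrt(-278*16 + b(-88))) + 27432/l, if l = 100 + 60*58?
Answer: 6858/895 - 20359*I*sqrt(14)/126 ≈ 7.6626 - 604.57*I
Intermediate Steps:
l = 3580 (l = 100 + 3480 = 3580)
40718/(sqrt(-278*16 + b(-88))) + 27432/l = 40718/(sqrt(-278*16 - 88)) + 27432/3580 = 40718/(sqrt(-4448 - 88)) + 27432*(1/3580) = 40718/(sqrt(-4536)) + 6858/895 = 40718/((18*I*sqrt(14))) + 6858/895 = 40718*(-I*sqrt(14)/252) + 6858/895 = -20359*I*sqrt(14)/126 + 6858/895 = 6858/895 - 20359*I*sqrt(14)/126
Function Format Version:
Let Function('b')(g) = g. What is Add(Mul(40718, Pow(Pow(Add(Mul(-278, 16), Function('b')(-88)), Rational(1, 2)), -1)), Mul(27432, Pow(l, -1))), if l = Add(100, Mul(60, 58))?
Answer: Add(Rational(6858, 895), Mul(Rational(-20359, 126), I, Pow(14, Rational(1, 2)))) ≈ Add(7.6626, Mul(-604.57, I))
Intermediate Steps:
l = 3580 (l = Add(100, 3480) = 3580)
Add(Mul(40718, Pow(Pow(Add(Mul(-278, 16), Function('b')(-88)), Rational(1, 2)), -1)), Mul(27432, Pow(l, -1))) = Add(Mul(40718, Pow(Pow(Add(Mul(-278, 16), -88), Rational(1, 2)), -1)), Mul(27432, Pow(3580, -1))) = Add(Mul(40718, Pow(Pow(Add(-4448, -88), Rational(1, 2)), -1)), Mul(27432, Rational(1, 3580))) = Add(Mul(40718, Pow(Pow(-4536, Rational(1, 2)), -1)), Rational(6858, 895)) = Add(Mul(40718, Pow(Mul(18, I, Pow(14, Rational(1, 2))), -1)), Rational(6858, 895)) = Add(Mul(40718, Mul(Rational(-1, 252), I, Pow(14, Rational(1, 2)))), Rational(6858, 895)) = Add(Mul(Rational(-20359, 126), I, Pow(14, Rational(1, 2))), Rational(6858, 895)) = Add(Rational(6858, 895), Mul(Rational(-20359, 126), I, Pow(14, Rational(1, 2))))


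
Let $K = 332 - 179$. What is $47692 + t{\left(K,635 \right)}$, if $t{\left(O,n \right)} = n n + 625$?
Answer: $451542$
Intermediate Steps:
$K = 153$
$t{\left(O,n \right)} = 625 + n^{2}$ ($t{\left(O,n \right)} = n^{2} + 625 = 625 + n^{2}$)
$47692 + t{\left(K,635 \right)} = 47692 + \left(625 + 635^{2}\right) = 47692 + \left(625 + 403225\right) = 47692 + 403850 = 451542$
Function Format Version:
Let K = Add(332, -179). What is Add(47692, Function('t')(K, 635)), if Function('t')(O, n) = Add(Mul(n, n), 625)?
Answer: 451542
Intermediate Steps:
K = 153
Function('t')(O, n) = Add(625, Pow(n, 2)) (Function('t')(O, n) = Add(Pow(n, 2), 625) = Add(625, Pow(n, 2)))
Add(47692, Function('t')(K, 635)) = Add(47692, Add(625, Pow(635, 2))) = Add(47692, Add(625, 403225)) = Add(47692, 403850) = 451542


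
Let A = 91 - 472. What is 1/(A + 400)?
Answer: 1/19 ≈ 0.052632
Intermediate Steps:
A = -381
1/(A + 400) = 1/(-381 + 400) = 1/19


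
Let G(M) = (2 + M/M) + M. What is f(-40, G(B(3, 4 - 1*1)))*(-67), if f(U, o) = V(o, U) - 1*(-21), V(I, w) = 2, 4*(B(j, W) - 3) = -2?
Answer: -1541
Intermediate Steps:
B(j, W) = 5/2 (B(j, W) = 3 + (¼)*(-2) = 3 - ½ = 5/2)
G(M) = 3 + M (G(M) = (2 + 1) + M = 3 + M)
f(U, o) = 23 (f(U, o) = 2 - 1*(-21) = 2 + 21 = 23)
f(-40, G(B(3, 4 - 1*1)))*(-67) = 23*(-67) = -1541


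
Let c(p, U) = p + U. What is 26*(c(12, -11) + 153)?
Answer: 4004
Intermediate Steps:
c(p, U) = U + p
26*(c(12, -11) + 153) = 26*((-11 + 12) + 153) = 26*(1 + 153) = 26*154 = 4004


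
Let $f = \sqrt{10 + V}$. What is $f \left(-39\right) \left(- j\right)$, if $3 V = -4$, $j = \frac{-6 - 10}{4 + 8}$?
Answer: $- \frac{52 \sqrt{78}}{3} \approx -153.08$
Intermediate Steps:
$j = - \frac{4}{3}$ ($j = - \frac{16}{12} = \left(-16\right) \frac{1}{12} = - \frac{4}{3} \approx -1.3333$)
$V = - \frac{4}{3}$ ($V = \frac{1}{3} \left(-4\right) = - \frac{4}{3} \approx -1.3333$)
$f = \frac{\sqrt{78}}{3}$ ($f = \sqrt{10 - \frac{4}{3}} = \sqrt{\frac{26}{3}} = \frac{\sqrt{78}}{3} \approx 2.9439$)
$f \left(-39\right) \left(- j\right) = \frac{\sqrt{78}}{3} \left(-39\right) \left(\left(-1\right) \left(- \frac{4}{3}\right)\right) = - 13 \sqrt{78} \cdot \frac{4}{3} = - \frac{52 \sqrt{78}}{3}$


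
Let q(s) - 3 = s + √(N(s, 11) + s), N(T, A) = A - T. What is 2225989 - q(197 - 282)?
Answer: 2226071 - √11 ≈ 2.2261e+6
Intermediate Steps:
q(s) = 3 + s + √11 (q(s) = 3 + (s + √((11 - s) + s)) = 3 + (s + √11) = 3 + s + √11)
2225989 - q(197 - 282) = 2225989 - (3 + (197 - 282) + √11) = 2225989 - (3 - 85 + √11) = 2225989 - (-82 + √11) = 2225989 + (82 - √11) = 2226071 - √11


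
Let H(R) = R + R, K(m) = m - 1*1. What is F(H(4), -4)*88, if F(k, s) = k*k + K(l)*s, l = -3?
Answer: 7040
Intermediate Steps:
K(m) = -1 + m (K(m) = m - 1 = -1 + m)
H(R) = 2*R
F(k, s) = k² - 4*s (F(k, s) = k*k + (-1 - 3)*s = k² - 4*s)
F(H(4), -4)*88 = ((2*4)² - 4*(-4))*88 = (8² + 16)*88 = (64 + 16)*88 = 80*88 = 7040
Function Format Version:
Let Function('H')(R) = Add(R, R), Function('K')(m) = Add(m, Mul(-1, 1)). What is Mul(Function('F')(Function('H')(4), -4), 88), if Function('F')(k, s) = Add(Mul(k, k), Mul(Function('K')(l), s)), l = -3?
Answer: 7040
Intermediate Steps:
Function('K')(m) = Add(-1, m) (Function('K')(m) = Add(m, -1) = Add(-1, m))
Function('H')(R) = Mul(2, R)
Function('F')(k, s) = Add(Pow(k, 2), Mul(-4, s)) (Function('F')(k, s) = Add(Mul(k, k), Mul(Add(-1, -3), s)) = Add(Pow(k, 2), Mul(-4, s)))
Mul(Function('F')(Function('H')(4), -4), 88) = Mul(Add(Pow(Mul(2, 4), 2), Mul(-4, -4)), 88) = Mul(Add(Pow(8, 2), 16), 88) = Mul(Add(64, 16), 88) = Mul(80, 88) = 7040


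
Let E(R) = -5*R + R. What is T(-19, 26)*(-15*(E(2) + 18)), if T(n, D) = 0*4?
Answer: 0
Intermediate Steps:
T(n, D) = 0
E(R) = -4*R
T(-19, 26)*(-15*(E(2) + 18)) = 0*(-15*(-4*2 + 18)) = 0*(-15*(-8 + 18)) = 0*(-15*10) = 0*(-150) = 0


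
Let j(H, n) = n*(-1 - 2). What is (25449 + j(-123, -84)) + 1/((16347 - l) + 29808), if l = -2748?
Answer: 1256856004/48903 ≈ 25701.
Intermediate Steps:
j(H, n) = -3*n (j(H, n) = n*(-3) = -3*n)
(25449 + j(-123, -84)) + 1/((16347 - l) + 29808) = (25449 - 3*(-84)) + 1/((16347 - 1*(-2748)) + 29808) = (25449 + 252) + 1/((16347 + 2748) + 29808) = 25701 + 1/(19095 + 29808) = 25701 + 1/48903 = 1256856004/48903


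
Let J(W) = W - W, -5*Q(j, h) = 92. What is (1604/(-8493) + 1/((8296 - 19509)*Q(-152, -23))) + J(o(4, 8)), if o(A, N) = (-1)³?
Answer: -1654637519/8761344828 ≈ -0.18886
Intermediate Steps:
Q(j, h) = -92/5 (Q(j, h) = -⅕*92 = -92/5)
o(A, N) = -1
J(W) = 0
(1604/(-8493) + 1/((8296 - 19509)*Q(-152, -23))) + J(o(4, 8)) = (1604/(-8493) + 1/((8296 - 19509)*(-92/5))) + 0 = (1604*(-1/8493) - 5/92/(-11213)) + 0 = (-1604/8493 - 1/11213*(-5/92)) + 0 = (-1604/8493 + 5/1031596) + 0 = -1654637519/8761344828 + 0 = -1654637519/8761344828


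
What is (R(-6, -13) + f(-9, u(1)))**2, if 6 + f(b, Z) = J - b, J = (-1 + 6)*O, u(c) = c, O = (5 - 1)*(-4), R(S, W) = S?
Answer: 6889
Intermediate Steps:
O = -16 (O = 4*(-4) = -16)
J = -80 (J = (-1 + 6)*(-16) = 5*(-16) = -80)
f(b, Z) = -86 - b (f(b, Z) = -6 + (-80 - b) = -86 - b)
(R(-6, -13) + f(-9, u(1)))**2 = (-6 + (-86 - 1*(-9)))**2 = (-6 + (-86 + 9))**2 = (-6 - 77)**2 = (-83)**2 = 6889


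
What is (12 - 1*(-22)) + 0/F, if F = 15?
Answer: 34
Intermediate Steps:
(12 - 1*(-22)) + 0/F = (12 - 1*(-22)) + 0/15 = (12 + 22) + 0*(1/15) = 34 + 0 = 34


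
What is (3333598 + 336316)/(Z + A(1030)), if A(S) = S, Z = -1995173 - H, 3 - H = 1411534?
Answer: -1834957/291306 ≈ -6.2991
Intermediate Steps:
H = -1411531 (H = 3 - 1*1411534 = 3 - 1411534 = -1411531)
Z = -583642 (Z = -1995173 - 1*(-1411531) = -1995173 + 1411531 = -583642)
(3333598 + 336316)/(Z + A(1030)) = (3333598 + 336316)/(-583642 + 1030) = 3669914/(-582612) = 3669914*(-1/582612) = -1834957/291306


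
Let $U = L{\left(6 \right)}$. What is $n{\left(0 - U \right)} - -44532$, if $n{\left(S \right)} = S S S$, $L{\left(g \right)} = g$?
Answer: $44316$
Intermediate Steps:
$U = 6$
$n{\left(S \right)} = S^{3}$ ($n{\left(S \right)} = S^{2} S = S^{3}$)
$n{\left(0 - U \right)} - -44532 = \left(0 - 6\right)^{3} - -44532 = \left(0 - 6\right)^{3} + 44532 = \left(-6\right)^{3} + 44532 = -216 + 44532 = 44316$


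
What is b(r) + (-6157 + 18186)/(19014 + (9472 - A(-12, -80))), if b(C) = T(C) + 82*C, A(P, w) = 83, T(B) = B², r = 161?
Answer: 1111222598/28403 ≈ 39123.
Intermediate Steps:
b(C) = C² + 82*C
b(r) + (-6157 + 18186)/(19014 + (9472 - A(-12, -80))) = 161*(82 + 161) + (-6157 + 18186)/(19014 + (9472 - 1*83)) = 161*243 + 12029/(19014 + (9472 - 83)) = 39123 + 12029/(19014 + 9389) = 39123 + 12029/28403 = 1111222598/28403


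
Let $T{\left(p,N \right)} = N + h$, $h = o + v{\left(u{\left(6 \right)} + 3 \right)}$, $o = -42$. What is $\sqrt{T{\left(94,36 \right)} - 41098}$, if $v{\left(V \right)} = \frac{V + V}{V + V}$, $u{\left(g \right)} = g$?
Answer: $3 i \sqrt{4567} \approx 202.74 i$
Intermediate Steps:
$v{\left(V \right)} = 1$ ($v{\left(V \right)} = \frac{2 V}{2 V} = 2 V \frac{1}{2 V} = 1$)
$h = -41$ ($h = -42 + 1 = -41$)
$T{\left(p,N \right)} = -41 + N$ ($T{\left(p,N \right)} = N - 41 = -41 + N$)
$\sqrt{T{\left(94,36 \right)} - 41098} = \sqrt{\left(-41 + 36\right) - 41098} = \sqrt{-5 - 41098} = \sqrt{-41103} = 3 i \sqrt{4567}$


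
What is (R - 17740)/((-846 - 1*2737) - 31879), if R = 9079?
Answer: 8661/35462 ≈ 0.24423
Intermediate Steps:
(R - 17740)/((-846 - 1*2737) - 31879) = (9079 - 17740)/((-846 - 1*2737) - 31879) = -8661/((-846 - 2737) - 31879) = -8661/(-3583 - 31879) = -8661/(-35462) = -8661*(-1/35462) = 8661/35462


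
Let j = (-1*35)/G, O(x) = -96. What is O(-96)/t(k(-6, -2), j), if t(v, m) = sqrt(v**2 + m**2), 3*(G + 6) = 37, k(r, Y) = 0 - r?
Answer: -608*sqrt(2669)/2669 ≈ -11.769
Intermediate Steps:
k(r, Y) = -r
G = 19/3 (G = -6 + (1/3)*37 = -6 + 37/3 = 19/3 ≈ 6.3333)
j = -105/19 (j = (-1*35)/(19/3) = -35*3/19 = -105/19 ≈ -5.5263)
t(v, m) = sqrt(m**2 + v**2)
O(-96)/t(k(-6, -2), j) = -96/sqrt((-105/19)**2 + (-1*(-6))**2) = -96/sqrt(11025/361 + 6**2) = -96/sqrt(11025/361 + 36) = -96*19*sqrt(2669)/8007 = -608*sqrt(2669)/2669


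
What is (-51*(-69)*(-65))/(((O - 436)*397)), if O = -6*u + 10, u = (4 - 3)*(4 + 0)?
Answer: 5083/3970 ≈ 1.2804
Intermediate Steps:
u = 4 (u = 1*4 = 4)
O = -14 (O = -6*4 + 10 = -24 + 10 = -14)
(-51*(-69)*(-65))/(((O - 436)*397)) = (-51*(-69)*(-65))/(((-14 - 436)*397)) = (3519*(-65))/((-450*397)) = -228735/(-178650) = -228735*(-1/178650) = 5083/3970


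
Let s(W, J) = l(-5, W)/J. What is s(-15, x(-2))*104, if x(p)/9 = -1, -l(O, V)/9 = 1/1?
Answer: 104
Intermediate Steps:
l(O, V) = -9 (l(O, V) = -9/1 = -9*1 = -9)
x(p) = -9 (x(p) = 9*(-1) = -9)
s(W, J) = -9/J
s(-15, x(-2))*104 = -9/(-9)*104 = -9*(-⅑)*104 = 1*104 = 104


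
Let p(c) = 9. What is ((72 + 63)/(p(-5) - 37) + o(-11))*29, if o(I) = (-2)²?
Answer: -667/28 ≈ -23.821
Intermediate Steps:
o(I) = 4
((72 + 63)/(p(-5) - 37) + o(-11))*29 = ((72 + 63)/(9 - 37) + 4)*29 = (135/(-28) + 4)*29 = (135*(-1/28) + 4)*29 = (-135/28 + 4)*29 = -23/28*29 = -667/28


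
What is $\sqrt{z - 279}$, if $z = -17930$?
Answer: $i \sqrt{18209} \approx 134.94 i$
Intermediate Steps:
$\sqrt{z - 279} = \sqrt{-17930 - 279} = \sqrt{-18209} = i \sqrt{18209}$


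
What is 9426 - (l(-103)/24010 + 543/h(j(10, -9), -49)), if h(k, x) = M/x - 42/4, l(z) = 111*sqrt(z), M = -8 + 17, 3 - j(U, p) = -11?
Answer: 3307412/349 - 111*I*sqrt(103)/24010 ≈ 9476.8 - 0.046919*I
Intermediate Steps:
j(U, p) = 14 (j(U, p) = 3 - 1*(-11) = 3 + 11 = 14)
M = 9
h(k, x) = -21/2 + 9/x (h(k, x) = 9/x - 42/4 = 9/x - 42*1/4 = 9/x - 21/2 = -21/2 + 9/x)
9426 - (l(-103)/24010 + 543/h(j(10, -9), -49)) = 9426 - ((111*sqrt(-103))/24010 + 543/(-21/2 + 9/(-49))) = 9426 - ((111*(I*sqrt(103)))*(1/24010) + 543/(-21/2 + 9*(-1/49))) = 9426 - ((111*I*sqrt(103))*(1/24010) + 543/(-21/2 - 9/49)) = 9426 - (111*I*sqrt(103)/24010 + 543/(-1047/98)) = 9426 - (111*I*sqrt(103)/24010 + 543*(-98/1047)) = 9426 - (111*I*sqrt(103)/24010 - 17738/349) = 9426 - (-17738/349 + 111*I*sqrt(103)/24010) = 9426 + (17738/349 - 111*I*sqrt(103)/24010) = 3307412/349 - 111*I*sqrt(103)/24010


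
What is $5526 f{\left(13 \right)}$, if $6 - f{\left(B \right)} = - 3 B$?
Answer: $248670$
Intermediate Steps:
$f{\left(B \right)} = 6 + 3 B$ ($f{\left(B \right)} = 6 - - 3 B = 6 + 3 B$)
$5526 f{\left(13 \right)} = 5526 \left(6 + 3 \cdot 13\right) = 5526 \left(6 + 39\right) = 5526 \cdot 45 = 248670$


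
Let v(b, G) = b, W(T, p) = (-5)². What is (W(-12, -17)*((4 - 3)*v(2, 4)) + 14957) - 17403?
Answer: -2396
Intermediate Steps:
W(T, p) = 25
(W(-12, -17)*((4 - 3)*v(2, 4)) + 14957) - 17403 = (25*((4 - 3)*2) + 14957) - 17403 = (25*(1*2) + 14957) - 17403 = (25*2 + 14957) - 17403 = (50 + 14957) - 17403 = 15007 - 17403 = -2396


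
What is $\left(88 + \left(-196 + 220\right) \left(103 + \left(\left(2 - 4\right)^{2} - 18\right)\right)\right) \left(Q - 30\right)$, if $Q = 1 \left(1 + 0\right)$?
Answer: $-64496$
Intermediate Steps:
$Q = 1$ ($Q = 1 \cdot 1 = 1$)
$\left(88 + \left(-196 + 220\right) \left(103 + \left(\left(2 - 4\right)^{2} - 18\right)\right)\right) \left(Q - 30\right) = \left(88 + \left(-196 + 220\right) \left(103 + \left(\left(2 - 4\right)^{2} - 18\right)\right)\right) \left(1 - 30\right) = \left(88 + 24 \left(103 - \left(18 - \left(-2\right)^{2}\right)\right)\right) \left(-29\right) = \left(88 + 24 \left(103 + \left(4 - 18\right)\right)\right) \left(-29\right) = \left(88 + 24 \left(103 - 14\right)\right) \left(-29\right) = \left(88 + 24 \cdot 89\right) \left(-29\right) = \left(88 + 2136\right) \left(-29\right) = 2224 \left(-29\right) = -64496$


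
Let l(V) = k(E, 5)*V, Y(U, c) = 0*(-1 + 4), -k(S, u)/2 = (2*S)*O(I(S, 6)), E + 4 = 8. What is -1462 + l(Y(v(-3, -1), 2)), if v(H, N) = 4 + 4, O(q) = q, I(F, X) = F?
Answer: -1462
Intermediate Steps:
E = 4 (E = -4 + 8 = 4)
v(H, N) = 8
k(S, u) = -4*S² (k(S, u) = -2*2*S*S = -4*S²)
Y(U, c) = 0 (Y(U, c) = 0*3 = 0)
l(V) = -64*V (l(V) = (-4*4²)*V = (-4*16)*V = -64*V)
-1462 + l(Y(v(-3, -1), 2)) = -1462 - 64*0 = -1462 + 0 = -1462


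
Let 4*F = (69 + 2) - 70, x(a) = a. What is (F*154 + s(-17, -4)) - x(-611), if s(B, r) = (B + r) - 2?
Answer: 1253/2 ≈ 626.50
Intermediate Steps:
s(B, r) = -2 + B + r
F = ¼ (F = ((69 + 2) - 70)/4 = (71 - 70)/4 = (¼)*1 = ¼ ≈ 0.25000)
(F*154 + s(-17, -4)) - x(-611) = ((¼)*154 + (-2 - 17 - 4)) - 1*(-611) = (77/2 - 23) + 611 = 31/2 + 611 = 1253/2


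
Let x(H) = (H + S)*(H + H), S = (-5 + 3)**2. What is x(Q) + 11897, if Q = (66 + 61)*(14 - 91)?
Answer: 191191347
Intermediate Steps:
S = 4 (S = (-2)**2 = 4)
Q = -9779 (Q = 127*(-77) = -9779)
x(H) = 2*H*(4 + H) (x(H) = (H + 4)*(H + H) = (4 + H)*(2*H) = 2*H*(4 + H))
x(Q) + 11897 = 2*(-9779)*(4 - 9779) + 11897 = 2*(-9779)*(-9775) + 11897 = 191179450 + 11897 = 191191347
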